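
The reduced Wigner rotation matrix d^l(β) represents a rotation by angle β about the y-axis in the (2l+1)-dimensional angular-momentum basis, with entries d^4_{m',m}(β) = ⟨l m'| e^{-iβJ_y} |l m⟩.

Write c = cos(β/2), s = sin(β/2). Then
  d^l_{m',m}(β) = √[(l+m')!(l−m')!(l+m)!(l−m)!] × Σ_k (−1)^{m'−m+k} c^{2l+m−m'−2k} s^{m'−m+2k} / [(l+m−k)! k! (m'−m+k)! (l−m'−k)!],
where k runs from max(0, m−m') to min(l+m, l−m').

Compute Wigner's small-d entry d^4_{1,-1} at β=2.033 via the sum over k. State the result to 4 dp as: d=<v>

d=0.2474

d^4_{1,-1}(β=2.033) via Wigner's sum:
With c≡cos(β/2)=0.526345 and s≡sin(β/2)=0.850271, N=[120·6·6·120]^{1/2}=720.000000
The bounds max(0,m−m')=0 and min(l+m,l−m')=3 give 4 terms
  k=0: (−1)^2·720.0000/(72)·0.5263^6·0.8503^2 = +0.153723
  k=1: (−1)^3·720.0000/(24)·0.5263^4·0.8503^4 = -1.203464
  k=2: (−1)^4·720.0000/(48)·0.5263^2·0.8503^6 = +1.570279
  k=3: (−1)^5·720.0000/(720)·0.5263^0·0.8503^8 = -0.273186
d^4_{1,-1}(2.033) = +0.153723 -1.203464 +1.570279 -0.273186 = +0.247351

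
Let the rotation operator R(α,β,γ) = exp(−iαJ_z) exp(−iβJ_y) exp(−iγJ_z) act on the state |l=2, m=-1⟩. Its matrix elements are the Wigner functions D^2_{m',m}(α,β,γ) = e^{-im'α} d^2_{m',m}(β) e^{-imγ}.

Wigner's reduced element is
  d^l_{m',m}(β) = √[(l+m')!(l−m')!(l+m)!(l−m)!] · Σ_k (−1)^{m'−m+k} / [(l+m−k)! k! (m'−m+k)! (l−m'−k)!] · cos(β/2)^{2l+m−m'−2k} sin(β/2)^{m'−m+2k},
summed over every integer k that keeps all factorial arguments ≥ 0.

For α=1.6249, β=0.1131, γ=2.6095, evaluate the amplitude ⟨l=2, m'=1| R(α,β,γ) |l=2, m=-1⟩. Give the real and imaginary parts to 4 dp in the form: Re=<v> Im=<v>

Re=0.0053 Im=0.0079

First d^2_{1,-1}(β=0.1131), then the phase factors e^{-i(1)α} and e^{-i(-1)γ}:
c=cos(0.1131/2)=0.998401, s=sin(0.1131/2)=0.056520; N=√[6·1·1·6]=6.000000
k∈{0,1} keeps every argument non-negative
  k=0: (−1)^2·6.0000/(2)·0.9984^2·0.0565^2 = +0.009553
  k=1: (−1)^3·6.0000/(6)·0.9984^0·0.0565^4 = -0.000010
d^2_{1,-1}(0.1131) = +0.009553 -0.000010 = +0.009543
Phases: e^{-i·(1)·1.6249}=-0.054077-0.998537i, e^{-i·(-1)·2.6095}=-0.861747+0.507338i ⇒ D=+0.005279+0.007950i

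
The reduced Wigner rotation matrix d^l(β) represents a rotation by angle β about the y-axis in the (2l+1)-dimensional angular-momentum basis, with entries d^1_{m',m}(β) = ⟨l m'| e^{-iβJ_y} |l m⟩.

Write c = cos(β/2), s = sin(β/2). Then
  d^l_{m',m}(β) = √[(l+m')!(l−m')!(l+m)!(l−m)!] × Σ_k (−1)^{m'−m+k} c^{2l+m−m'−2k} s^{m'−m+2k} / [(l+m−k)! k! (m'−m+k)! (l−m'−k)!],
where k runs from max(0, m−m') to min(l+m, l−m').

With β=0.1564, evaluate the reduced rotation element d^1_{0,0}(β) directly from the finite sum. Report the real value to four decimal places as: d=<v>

d=0.9878

d^1_{0,0}(β=0.1564) via Wigner's sum:
Half-angle: c=0.996944, s=0.078120. N=√(1·1·1·1)=1.000000
The bounds max(0,m−m')=0 and min(l+m,l−m')=1 give 2 terms
  k=0: (−1)^0·1.0000/(1)·0.9969^2·0.0781^0 = +0.993897
  k=1: (−1)^1·1.0000/(1)·0.9969^0·0.0781^2 = -0.006103
d^1_{0,0}(0.1564) = +0.993897 -0.006103 = +0.987794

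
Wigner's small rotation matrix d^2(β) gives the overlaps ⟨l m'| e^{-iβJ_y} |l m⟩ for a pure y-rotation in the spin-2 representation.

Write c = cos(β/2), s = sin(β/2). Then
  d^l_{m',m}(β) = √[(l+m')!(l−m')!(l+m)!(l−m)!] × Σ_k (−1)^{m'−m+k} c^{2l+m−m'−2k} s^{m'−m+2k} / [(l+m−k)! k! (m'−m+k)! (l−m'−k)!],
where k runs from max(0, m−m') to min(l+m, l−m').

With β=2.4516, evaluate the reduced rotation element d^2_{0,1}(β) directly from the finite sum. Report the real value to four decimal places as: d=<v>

d=-0.6013

d^2_{0,1}(β=2.4516) via Wigner's sum:
Half-angle: c=0.338193, s=0.941077. N=√(2·2·6·1)=4.898979
Admissible k: 1..2 (factorial args all ≥0)
  k=1: (−1)^0·4.8990/(2)·0.3382^3·0.9411^1 = +0.089165
  k=2: (−1)^1·4.8990/(2)·0.3382^1·0.9411^3 = -0.690424
d^2_{0,1}(2.4516) = +0.089165 -0.690424 = -0.601258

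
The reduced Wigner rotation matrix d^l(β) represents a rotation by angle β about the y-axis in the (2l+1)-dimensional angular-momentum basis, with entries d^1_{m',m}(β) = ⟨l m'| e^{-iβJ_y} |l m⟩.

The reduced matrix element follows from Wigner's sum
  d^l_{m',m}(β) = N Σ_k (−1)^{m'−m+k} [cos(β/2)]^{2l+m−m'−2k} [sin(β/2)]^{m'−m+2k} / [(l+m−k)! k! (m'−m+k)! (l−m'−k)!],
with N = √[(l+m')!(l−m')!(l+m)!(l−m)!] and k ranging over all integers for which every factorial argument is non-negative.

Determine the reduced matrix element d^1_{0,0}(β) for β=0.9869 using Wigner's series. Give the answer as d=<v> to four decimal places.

d^1_{0,0}(β=0.9869) via Wigner's sum:
c=cos(0.9869/2)=0.880704, s=sin(0.9869/2)=0.473667; N=√[1·1·1·1]=1.000000
k∈{0,1} keeps every argument non-negative
  k=0: (−1)^0·1.0000/(1)·0.8807^2·0.4737^0 = +0.775639
  k=1: (−1)^1·1.0000/(1)·0.8807^0·0.4737^2 = -0.224361
d^1_{0,0}(0.9869) = +0.775639 -0.224361 = +0.551279

d=0.5513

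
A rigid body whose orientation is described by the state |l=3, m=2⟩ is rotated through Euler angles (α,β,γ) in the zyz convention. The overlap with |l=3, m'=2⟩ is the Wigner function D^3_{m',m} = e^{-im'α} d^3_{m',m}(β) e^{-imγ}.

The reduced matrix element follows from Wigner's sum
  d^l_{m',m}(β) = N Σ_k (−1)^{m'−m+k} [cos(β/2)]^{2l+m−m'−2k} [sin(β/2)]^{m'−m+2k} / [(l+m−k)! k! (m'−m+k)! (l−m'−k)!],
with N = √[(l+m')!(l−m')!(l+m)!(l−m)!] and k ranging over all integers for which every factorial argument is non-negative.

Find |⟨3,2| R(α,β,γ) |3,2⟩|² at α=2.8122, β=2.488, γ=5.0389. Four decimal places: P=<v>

P=0.0022

Split into d^3_{2,2}(β=2.488) × two z-phases.
With c≡cos(β/2)=0.321011 and s≡sin(β/2)=0.947076, N=[120·1·120·1]^{1/2}=120.000000
The bounds max(0,m−m')=0 and min(l+m,l−m')=1 give 2 terms
  k=0: (−1)^0·120.0000/(120)·0.3210^6·0.9471^0 = +0.001094
  k=1: (−1)^1·120.0000/(24)·0.3210^4·0.9471^2 = -0.047623
d^3_{2,2}(2.488) = +0.001094 -0.047623 = -0.046529
|D^3_{2,2}|² = |d^3_{2,2}(β)|² = (-0.046529)² = 0.002165 (the z-rotation phases have unit modulus)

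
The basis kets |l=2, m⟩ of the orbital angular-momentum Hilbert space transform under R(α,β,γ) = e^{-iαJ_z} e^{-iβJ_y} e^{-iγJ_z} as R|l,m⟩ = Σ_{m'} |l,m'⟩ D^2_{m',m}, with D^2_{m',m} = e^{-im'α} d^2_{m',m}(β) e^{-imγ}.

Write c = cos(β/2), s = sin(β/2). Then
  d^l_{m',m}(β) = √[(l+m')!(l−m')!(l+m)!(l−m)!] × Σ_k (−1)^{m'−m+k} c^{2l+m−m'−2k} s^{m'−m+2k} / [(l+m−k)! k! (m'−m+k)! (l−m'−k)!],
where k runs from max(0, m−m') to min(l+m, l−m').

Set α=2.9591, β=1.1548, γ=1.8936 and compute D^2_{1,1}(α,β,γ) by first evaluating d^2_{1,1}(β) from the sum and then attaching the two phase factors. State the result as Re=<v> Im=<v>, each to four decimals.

D^2_{1,1}(2.9591,1.1548,1.8936) = e^{-i·1·2.9591}·d^2_{1,1}(1.1548)·e^{-i·1·1.8936}. Compute d first:
Half-angle: c=0.837885, s=0.545847. N=√(6·1·6·1)=6.000000
k∈{0,1} keeps every argument non-negative
  k=0: (−1)^0·6.0000/(6)·0.8379^4·0.5458^0 = +0.492875
  k=1: (−1)^1·6.0000/(2)·0.8379^2·0.5458^2 = -0.627526
d^2_{1,1}(1.1548) = +0.492875 -0.627526 = -0.134651
Attach z-rotation phases: D = e^{-i(1)(2.9591)}·(-0.134651)·e^{-i(1)(1.8936)} = -0.018831-0.133328i

Re=-0.0188 Im=-0.1333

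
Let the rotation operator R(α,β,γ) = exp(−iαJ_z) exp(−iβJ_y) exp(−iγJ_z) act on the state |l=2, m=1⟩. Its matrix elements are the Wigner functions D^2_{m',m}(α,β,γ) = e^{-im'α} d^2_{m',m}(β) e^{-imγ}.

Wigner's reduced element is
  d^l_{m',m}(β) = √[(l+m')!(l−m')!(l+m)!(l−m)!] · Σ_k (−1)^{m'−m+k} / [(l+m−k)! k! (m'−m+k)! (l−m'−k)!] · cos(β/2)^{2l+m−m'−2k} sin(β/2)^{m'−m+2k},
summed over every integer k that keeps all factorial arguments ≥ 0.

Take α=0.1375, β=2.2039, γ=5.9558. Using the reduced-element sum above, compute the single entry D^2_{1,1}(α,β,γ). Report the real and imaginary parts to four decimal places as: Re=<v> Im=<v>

First d^2_{1,1}(β=2.2039), then the phase factors e^{-i(1)α} and e^{-i(1)γ}:
c=cos(2.2039/2)=0.451857, s=sin(2.2039/2)=0.892090; N=√[6·1·6·1]=6.000000
k: max(0,(1)−(1))=0 … min(2+(1),2−(1))=1
  k=0: (−1)^0·6.0000/(6)·0.4519^4·0.8921^0 = +0.041687
  k=1: (−1)^1·6.0000/(2)·0.4519^2·0.8921^2 = -0.487463
d^2_{1,1}(2.2039) = +0.041687 -0.487463 = -0.445775
Attach z-rotation phases: D = e^{-i(1)(0.1375)}·(-0.445775)·e^{-i(1)(5.9558)} = -0.437763-0.084138i

Re=-0.4378 Im=-0.0841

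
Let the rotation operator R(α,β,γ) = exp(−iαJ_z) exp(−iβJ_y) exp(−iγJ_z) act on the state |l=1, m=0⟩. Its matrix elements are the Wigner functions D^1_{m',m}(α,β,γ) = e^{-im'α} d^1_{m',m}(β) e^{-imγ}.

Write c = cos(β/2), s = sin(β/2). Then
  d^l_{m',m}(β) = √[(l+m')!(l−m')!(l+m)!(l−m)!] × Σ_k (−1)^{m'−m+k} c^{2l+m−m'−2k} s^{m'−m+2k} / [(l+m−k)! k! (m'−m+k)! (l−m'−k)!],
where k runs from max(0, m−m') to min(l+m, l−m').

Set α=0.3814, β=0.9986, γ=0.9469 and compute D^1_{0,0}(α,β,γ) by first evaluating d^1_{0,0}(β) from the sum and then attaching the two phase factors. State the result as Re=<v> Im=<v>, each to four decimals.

First d^1_{0,0}(β=0.9986), then the phase factors e^{-i(0)α} and e^{-i(0)γ}:
c=cos(0.9986/2)=0.877918, s=sin(0.9986/2)=0.478811; N=√[1·1·1·1]=1.000000
k∈{0,1} keeps every argument non-negative
  k=0: (−1)^0·1.0000/(1)·0.8779^2·0.4788^0 = +0.770740
  k=1: (−1)^1·1.0000/(1)·0.8779^0·0.4788^2 = -0.229260
d^1_{0,0}(0.9986) = +0.770740 -0.229260 = +0.541480
Attach z-rotation phases: D = e^{-i(0)(0.3814)}·(+0.541480)·e^{-i(0)(0.9469)} = +0.541480+0.000000i

Re=0.5415 Im=0.0000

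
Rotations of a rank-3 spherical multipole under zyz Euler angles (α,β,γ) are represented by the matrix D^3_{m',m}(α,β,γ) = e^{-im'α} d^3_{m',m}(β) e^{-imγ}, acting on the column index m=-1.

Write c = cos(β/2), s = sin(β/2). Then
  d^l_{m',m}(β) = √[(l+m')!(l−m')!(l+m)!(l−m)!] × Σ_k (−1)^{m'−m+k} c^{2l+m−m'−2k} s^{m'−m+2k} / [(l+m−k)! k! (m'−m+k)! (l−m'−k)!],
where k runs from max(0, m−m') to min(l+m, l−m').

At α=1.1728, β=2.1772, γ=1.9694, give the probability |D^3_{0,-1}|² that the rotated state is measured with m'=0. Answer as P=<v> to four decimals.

P=0.0493

First d^3_{0,-1}(β=2.1772), then the phase factors e^{-i(0)α} and e^{-i(-1)γ}:
c=cos(2.1772/2)=0.463726, s=sin(2.1772/2)=0.885979; N=√[6·6·2·24]=41.569219
The bounds max(0,m−m')=0 and min(l+m,l−m')=2 give 3 terms
  k=0: (−1)^1·41.5692/(12)·0.4637^5·0.8860^1 = -0.065815
  k=1: (−1)^2·41.5692/(4)·0.4637^3·0.8860^3 = +0.720720
  k=2: (−1)^3·41.5692/(12)·0.4637^1·0.8860^5 = -0.876937
d^3_{0,-1}(2.1772) = -0.065815 +0.720720 -0.876937 = -0.222032
|D^3_{0,-1}|² = |d^3_{0,-1}(β)|² = (-0.222032)² = 0.049298 (the z-rotation phases have unit modulus)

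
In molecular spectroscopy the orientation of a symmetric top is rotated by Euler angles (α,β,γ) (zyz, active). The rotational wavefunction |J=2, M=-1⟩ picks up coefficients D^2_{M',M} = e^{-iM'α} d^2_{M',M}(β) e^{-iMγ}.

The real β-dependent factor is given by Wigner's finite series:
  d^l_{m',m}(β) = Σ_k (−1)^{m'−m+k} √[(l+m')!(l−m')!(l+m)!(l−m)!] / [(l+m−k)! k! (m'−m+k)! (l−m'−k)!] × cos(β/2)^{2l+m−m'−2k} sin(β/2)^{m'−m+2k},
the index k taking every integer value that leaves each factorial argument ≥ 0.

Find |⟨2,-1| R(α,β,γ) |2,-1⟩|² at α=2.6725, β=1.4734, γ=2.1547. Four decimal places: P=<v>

Split into d^2_{-1,-1}(β=1.4734) × two z-phases.
Half-angle: c=0.740690, s=0.671847. N=√(1·6·1·6)=6.000000
k∈{0,1} keeps every argument non-negative
  k=0: (−1)^0·6.0000/(6)·0.7407^4·0.6718^0 = +0.300985
  k=1: (−1)^1·6.0000/(2)·0.7407^2·0.6718^2 = -0.742908
d^2_{-1,-1}(1.4734) = +0.300985 -0.742908 = -0.441923
|D^2_{-1,-1}|² = |d^2_{-1,-1}(β)|² = (-0.441923)² = 0.195296 (the z-rotation phases have unit modulus)

P=0.1953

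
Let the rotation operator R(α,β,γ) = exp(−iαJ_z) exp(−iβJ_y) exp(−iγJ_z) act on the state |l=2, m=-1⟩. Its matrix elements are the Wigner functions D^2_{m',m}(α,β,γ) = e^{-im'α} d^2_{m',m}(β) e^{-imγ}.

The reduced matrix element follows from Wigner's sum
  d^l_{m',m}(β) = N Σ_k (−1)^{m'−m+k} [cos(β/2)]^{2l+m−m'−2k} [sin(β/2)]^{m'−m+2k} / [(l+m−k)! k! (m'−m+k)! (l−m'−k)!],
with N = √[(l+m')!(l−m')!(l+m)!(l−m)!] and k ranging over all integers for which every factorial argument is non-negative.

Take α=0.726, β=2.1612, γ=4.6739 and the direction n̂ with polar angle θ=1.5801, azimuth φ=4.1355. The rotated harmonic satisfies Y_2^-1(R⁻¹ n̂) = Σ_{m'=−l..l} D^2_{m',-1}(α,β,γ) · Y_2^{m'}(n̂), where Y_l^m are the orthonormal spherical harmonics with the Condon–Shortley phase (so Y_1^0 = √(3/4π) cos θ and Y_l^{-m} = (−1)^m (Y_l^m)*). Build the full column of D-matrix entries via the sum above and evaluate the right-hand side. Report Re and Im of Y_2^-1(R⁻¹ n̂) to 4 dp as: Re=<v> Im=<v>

Need the full column D^2_{m',-1} for m'=−2..2 at α=0.726, β=2.1612, γ=4.6739.
cos(β/2)=0.470799, sin(β/2)=0.882240
d^2_{-2,-1}: single k=1 term ⇒ +0.184130;  D = +0.181857-0.028842i
d^2_{-1,-1}: k∈[0..1] ⇒ +0.049130 -0.517567 = -0.468437;  D = -0.297278+0.362021i
d^2_{0,-1}: k∈[0..1] ⇒ -0.225512 +0.791903 = +0.566391;  D = -0.021794-0.565972i
d^2_{1,-1}: k∈[0..1] ⇒ +0.517567 -0.605826 = -0.088259;  D = +0.061090+0.063700i
d^2_{2,-1}: single k=0 term ⇒ -0.646586;  D = +0.644502+0.051870i
Y_2^{m'}(θ=1.5801,φ=4.1355) and Σ D·Y over m':
  (+0.1819-0.0288i)·(-0.1564-0.3531i)  (-0.2973+0.3620i)·(+0.0039-0.0060i)  (-0.0218-0.5660i)·(-0.3153+0.0000i)  (+0.0611+0.0637i)·(-0.0039-0.0060i)  (+0.6445+0.0519i)·(-0.1564+0.3531i)
Y_2^-1(R⁻¹ n̂) = -0.149748+0.340825i

Re=-0.1497 Im=0.3408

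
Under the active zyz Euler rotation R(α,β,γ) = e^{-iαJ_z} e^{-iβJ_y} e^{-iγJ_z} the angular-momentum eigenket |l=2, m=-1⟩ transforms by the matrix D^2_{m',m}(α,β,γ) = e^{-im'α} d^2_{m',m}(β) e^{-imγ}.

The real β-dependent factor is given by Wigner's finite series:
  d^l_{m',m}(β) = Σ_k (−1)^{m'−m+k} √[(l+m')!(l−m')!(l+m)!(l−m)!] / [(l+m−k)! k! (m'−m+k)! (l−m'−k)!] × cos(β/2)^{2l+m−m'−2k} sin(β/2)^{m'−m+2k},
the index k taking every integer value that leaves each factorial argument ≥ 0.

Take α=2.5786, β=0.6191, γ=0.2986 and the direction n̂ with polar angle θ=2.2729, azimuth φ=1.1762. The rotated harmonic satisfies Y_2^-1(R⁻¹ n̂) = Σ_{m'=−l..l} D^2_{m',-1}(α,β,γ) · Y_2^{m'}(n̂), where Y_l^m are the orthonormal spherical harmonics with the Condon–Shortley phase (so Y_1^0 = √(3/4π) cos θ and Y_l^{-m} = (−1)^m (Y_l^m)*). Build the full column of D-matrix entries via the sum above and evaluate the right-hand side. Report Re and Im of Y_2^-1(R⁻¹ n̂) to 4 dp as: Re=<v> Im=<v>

Need the full column D^2_{m',-1} for m'=−2..2 at α=2.5786, β=0.6191, γ=0.2986.
cos(β/2)=0.952471, sin(β/2)=0.304630
d^2_{-2,-1}: single k=1 term ⇒ +0.526451;  D = +0.356303-0.387554i
d^2_{-1,-1}: k∈[0..1] ⇒ +0.823013 -0.252563 = +0.570450;  D = -0.550627+0.149072i
d^2_{0,-1}: k∈[0..1] ⇒ -0.644768 +0.065955 = -0.578813;  D = -0.553200-0.170277i
d^2_{1,-1}: k∈[0..1] ⇒ +0.252563 -0.008612 = +0.243951;  D = -0.158868-0.185130i
d^2_{2,-1}: single k=0 term ⇒ -0.053852;  D = -0.007846-0.053277i
Y_2^{m'}(θ=2.2729,φ=1.1762) and Σ D·Y over m':
  (+0.3563-0.3876i)·(-0.1586-0.1598i)  (-0.5506+0.1491i)·(-0.1464+0.3517i)  (-0.5532-0.1703i)·(+0.0792+0.0000i)  (-0.1589-0.1851i)·(+0.1464+0.3517i)  (-0.0078-0.0533i)·(-0.1586+0.1598i)
Y_2^-1(R⁻¹ n̂) = -0.082482-0.300209i

Re=-0.0825 Im=-0.3002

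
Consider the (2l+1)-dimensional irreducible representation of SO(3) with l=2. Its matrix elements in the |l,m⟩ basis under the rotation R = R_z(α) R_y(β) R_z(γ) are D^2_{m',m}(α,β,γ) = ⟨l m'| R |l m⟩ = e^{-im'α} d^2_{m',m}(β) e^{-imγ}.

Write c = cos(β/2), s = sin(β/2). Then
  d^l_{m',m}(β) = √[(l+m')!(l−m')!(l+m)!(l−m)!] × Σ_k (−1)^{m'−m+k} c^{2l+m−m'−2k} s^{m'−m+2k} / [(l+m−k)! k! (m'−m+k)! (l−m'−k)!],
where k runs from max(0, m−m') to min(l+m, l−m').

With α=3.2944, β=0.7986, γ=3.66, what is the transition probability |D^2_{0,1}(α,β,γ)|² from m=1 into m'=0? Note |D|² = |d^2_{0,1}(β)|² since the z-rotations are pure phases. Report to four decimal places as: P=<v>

P=0.3747

First d^2_{0,1}(β=0.7986), then the phase factors e^{-i(0)α} and e^{-i(1)γ}:
Half-angle: c=0.921333, s=0.388774. N=√(2·2·6·1)=4.898979
k: max(0,(1)−(0))=1 … min(2+(1),2−(0))=2
  k=1: (−1)^0·4.8990/(2)·0.9213^3·0.3888^1 = +0.744771
  k=2: (−1)^1·4.8990/(2)·0.9213^1·0.3888^3 = -0.132612
d^2_{0,1}(0.7986) = +0.744771 -0.132612 = +0.612159
|D^2_{0,1}|² = |d^2_{0,1}(β)|² = (+0.612159)² = 0.374739 (the z-rotation phases have unit modulus)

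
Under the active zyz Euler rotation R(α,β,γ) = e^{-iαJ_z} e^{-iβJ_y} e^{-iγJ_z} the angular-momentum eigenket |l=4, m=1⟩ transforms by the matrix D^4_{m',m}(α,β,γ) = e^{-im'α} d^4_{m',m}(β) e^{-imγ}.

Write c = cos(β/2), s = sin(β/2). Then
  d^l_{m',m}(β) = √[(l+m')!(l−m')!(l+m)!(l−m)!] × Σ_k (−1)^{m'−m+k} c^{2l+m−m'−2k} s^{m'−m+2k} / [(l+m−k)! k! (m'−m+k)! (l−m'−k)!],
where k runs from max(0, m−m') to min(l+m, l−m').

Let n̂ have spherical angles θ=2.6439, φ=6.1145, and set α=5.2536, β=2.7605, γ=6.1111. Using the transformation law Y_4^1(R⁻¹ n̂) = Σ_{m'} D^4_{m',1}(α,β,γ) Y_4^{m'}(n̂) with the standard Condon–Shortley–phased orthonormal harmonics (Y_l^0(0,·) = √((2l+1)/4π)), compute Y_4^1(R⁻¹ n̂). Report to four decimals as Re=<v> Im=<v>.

Need the full column D^4_{m',1} for m'=−4..4 at α=5.2536, β=2.7605, γ=6.1111.
cos(β/2)=0.189395, sin(β/2)=0.981901
d^4_{-4,1}: single k=5 term ⇒ +0.046402;  D = -0.032173+0.033437i
d^4_{-3,1}: k∈[4..5] ⇒ +0.015822 -0.255161 = -0.239339;  D = +0.233311+0.053380i
d^4_{-2,1}: k∈[3..5] ⇒ +0.003263 -0.131538 +0.707097 = +0.578822;  D = -0.180038-0.550110i
d^4_{-1,1}: k∈[2..5] ⇒ +0.000445 -0.035881 +0.482210 -0.864055 = -0.417282;  D = -0.273040+0.315552i
d^4_{0,1}: k∈[1..4] ⇒ +0.000038 -0.006190 +0.166384 -0.745346 = -0.585114;  D = -0.576471-0.100193i
d^4_{1,1}: k∈[0..3] ⇒ +0.000002 -0.000667 +0.035881 -0.321473 = -0.286258;  D = -0.103282-0.266976i
d^4_{2,1}: k∈[0..2] ⇒ -0.000036 +0.004894 -0.087692 = -0.082835;  D = +0.050817-0.065415i
d^4_{3,1}: k∈[0..1] ⇒ +0.000353 -0.015822 = -0.015469;  D = +0.015359+0.001840i
d^4_{4,1}: single k=0 term ⇒ -0.001726;  D = +0.000707+0.001575i
Y_4^{m'}(θ=2.6439,φ=6.1145) and Σ D·Y over m':
  (-0.0322+0.0334i)·(+0.0179+0.0144i)  (+0.2333+0.0534i)·(-0.1047-0.0580i)  (-0.1800-0.5501i)·(+0.3169+0.1112i)  (-0.2730+0.3156i)·(-0.4704-0.0801i)  (-0.5765-0.1002i)·(+0.0742+0.0000i)  (-0.1033-0.2670i)·(+0.4704-0.0801i)  (+0.0508-0.0654i)·(+0.3169-0.1112i)  (+0.0154+0.0018i)·(+0.1047-0.0580i)  (+0.0007+0.0016i)·(+0.0179-0.0144i)
Y_4^1(R⁻¹ n̂) = +0.033264-0.491700i

Re=0.0333 Im=-0.4917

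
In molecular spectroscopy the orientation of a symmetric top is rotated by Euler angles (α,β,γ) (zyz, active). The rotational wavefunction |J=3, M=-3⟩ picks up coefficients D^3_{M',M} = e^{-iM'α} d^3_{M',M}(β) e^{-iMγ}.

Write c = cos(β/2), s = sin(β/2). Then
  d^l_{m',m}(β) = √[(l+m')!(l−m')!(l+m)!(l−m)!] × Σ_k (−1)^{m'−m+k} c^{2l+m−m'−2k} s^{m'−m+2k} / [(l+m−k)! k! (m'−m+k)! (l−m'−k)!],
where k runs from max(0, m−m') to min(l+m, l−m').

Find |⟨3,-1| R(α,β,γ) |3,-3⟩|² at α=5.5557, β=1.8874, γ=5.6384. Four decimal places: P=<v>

P=0.0906

First d^3_{-1,-3}(β=1.8874), then the phase factors e^{-i(-1)α} and e^{-i(-3)γ}:
c=cos(1.8874/2)=0.586796, s=sin(1.8874/2)=0.809735; N=√[2·24·1·720]=185.903201
The bounds max(0,m−m')=0 and min(l+m,l−m')=0 give 1 term
  k=0: (−1)^2·185.9032/(48)·0.5868^4·0.8097^2 = +0.301079
d^3_{-1,-3}(1.8874) = +0.301079
|D^3_{-1,-3}|² = |d^3_{-1,-3}(β)|² = (+0.301079)² = 0.090648 (the z-rotation phases have unit modulus)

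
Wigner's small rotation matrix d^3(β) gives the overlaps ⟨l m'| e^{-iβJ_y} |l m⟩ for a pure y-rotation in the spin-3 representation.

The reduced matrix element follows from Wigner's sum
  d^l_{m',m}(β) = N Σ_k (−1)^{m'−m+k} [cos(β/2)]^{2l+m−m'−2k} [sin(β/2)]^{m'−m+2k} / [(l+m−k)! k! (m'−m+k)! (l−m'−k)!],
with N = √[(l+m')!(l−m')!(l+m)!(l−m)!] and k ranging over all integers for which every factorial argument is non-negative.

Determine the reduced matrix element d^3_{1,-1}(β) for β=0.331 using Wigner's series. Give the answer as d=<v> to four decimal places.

d^3_{1,-1}(β=0.331) via Wigner's sum:
c=cos(0.331/2)=0.986336, s=sin(0.331/2)=0.164746; N=√[24·2·2·24]=48.000000
Admissible k: 0..2 (factorial args all ≥0)
  k=0: (−1)^2·48.0000/(8)·0.9863^4·0.1647^2 = +0.154127
  k=1: (−1)^3·48.0000/(6)·0.9863^2·0.1647^4 = -0.005733
  k=2: (−1)^4·48.0000/(48)·0.9863^0·0.1647^6 = +0.000020
d^3_{1,-1}(0.331) = +0.154127 -0.005733 +0.000020 = +0.148414

d=0.1484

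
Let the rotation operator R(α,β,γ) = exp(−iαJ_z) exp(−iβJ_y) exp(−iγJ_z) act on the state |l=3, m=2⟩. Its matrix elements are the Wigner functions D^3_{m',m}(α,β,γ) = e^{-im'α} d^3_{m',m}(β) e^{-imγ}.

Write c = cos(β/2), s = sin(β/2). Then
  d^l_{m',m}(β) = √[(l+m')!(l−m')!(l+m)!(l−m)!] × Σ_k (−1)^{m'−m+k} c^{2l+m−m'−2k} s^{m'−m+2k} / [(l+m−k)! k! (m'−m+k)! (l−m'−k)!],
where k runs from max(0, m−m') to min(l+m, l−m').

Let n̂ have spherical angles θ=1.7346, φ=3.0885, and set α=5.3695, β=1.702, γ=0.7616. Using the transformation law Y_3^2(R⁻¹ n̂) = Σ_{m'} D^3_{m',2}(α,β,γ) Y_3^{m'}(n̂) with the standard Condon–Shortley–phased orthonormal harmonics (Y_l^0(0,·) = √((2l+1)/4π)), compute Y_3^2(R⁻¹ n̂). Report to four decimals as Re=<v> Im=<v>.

Need the full column D^3_{m',2} for m'=−3..3 at α=5.3695, β=1.702, γ=0.7616.
cos(β/2)=0.659232, sin(β/2)=0.751940
d^3_{-3,2}: single k=5 term ⇒ +0.388177;  D = -0.168191+0.349847i
d^3_{-2,2}: k∈[4..5] ⇒ +0.694670 -0.180759 = +0.513912;  D = -0.502731+0.106616i
d^3_{-1,2}: k∈[3..4] ⇒ +0.770360 -0.501134 = +0.269226;  D = -0.205096-0.174407i
d^3_{0,2}: k∈[2..3] ⇒ +0.584896 -0.760973 = -0.176077;  D = -0.008377+0.175877i
d^3_{1,2}: k∈[1..2] ⇒ +0.296055 -0.770360 = -0.474304;  D = -0.388894+0.271525i
d^3_{2,2}: k∈[0..1] ⇒ +0.082078 -0.533935 = -0.451857;  D = -0.431115-0.135332i
d^3_{3,2}: single k=0 term ⇒ -0.229324;  D = -0.079268-0.215188i
Y_3^{m'}(θ=1.7346,φ=3.0885) and Σ D·Y over m':
  (-0.1682+0.3498i)·(-0.3956-0.0636i)  (-0.5027+0.1066i)·(-0.1613-0.0172i)  (-0.2051-0.1744i)·(+0.2761+0.0147i)  (-0.0084+0.1759i)·(+0.1745+0.0000i)  (-0.3889+0.2715i)·(-0.2761+0.0147i)  (-0.4311-0.1353i)·(-0.1613+0.0172i)  (-0.0793-0.2152i)·(+0.3956-0.0636i)
Y_3^2(R⁻¹ n̂) = +0.246392-0.303086i

Re=0.2464 Im=-0.3031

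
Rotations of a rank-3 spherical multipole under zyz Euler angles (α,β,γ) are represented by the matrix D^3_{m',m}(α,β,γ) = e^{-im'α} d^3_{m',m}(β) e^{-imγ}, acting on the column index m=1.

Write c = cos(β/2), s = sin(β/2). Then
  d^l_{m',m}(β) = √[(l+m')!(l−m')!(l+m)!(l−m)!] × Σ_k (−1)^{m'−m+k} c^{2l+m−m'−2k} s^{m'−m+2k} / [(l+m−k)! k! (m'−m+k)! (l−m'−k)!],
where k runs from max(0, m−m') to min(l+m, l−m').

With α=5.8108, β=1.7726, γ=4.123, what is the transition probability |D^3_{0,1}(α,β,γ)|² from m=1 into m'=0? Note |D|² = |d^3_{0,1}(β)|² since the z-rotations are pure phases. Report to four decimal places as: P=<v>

Split into d^3_{0,1}(β=1.7726) × two z-phases.
c=cos(1.7726/2)=0.632283, s=sin(1.7726/2)=0.774738; N=√[6·6·24·2]=41.569219
The bounds max(0,m−m')=1 and min(l+m,l−m')=3 give 3 terms
  k=1: (−1)^0·41.5692/(12)·0.6323^5·0.7747^1 = +0.271208
  k=2: (−1)^1·41.5692/(4)·0.6323^3·0.7747^3 = -1.221547
  k=3: (−1)^2·41.5692/(12)·0.6323^1·0.7747^5 = +0.611329
d^3_{0,1}(1.7726) = +0.271208 -1.221547 +0.611329 = -0.339009
|D^3_{0,1}|² = |d^3_{0,1}(β)|² = (-0.339009)² = 0.114927 (the z-rotation phases have unit modulus)

P=0.1149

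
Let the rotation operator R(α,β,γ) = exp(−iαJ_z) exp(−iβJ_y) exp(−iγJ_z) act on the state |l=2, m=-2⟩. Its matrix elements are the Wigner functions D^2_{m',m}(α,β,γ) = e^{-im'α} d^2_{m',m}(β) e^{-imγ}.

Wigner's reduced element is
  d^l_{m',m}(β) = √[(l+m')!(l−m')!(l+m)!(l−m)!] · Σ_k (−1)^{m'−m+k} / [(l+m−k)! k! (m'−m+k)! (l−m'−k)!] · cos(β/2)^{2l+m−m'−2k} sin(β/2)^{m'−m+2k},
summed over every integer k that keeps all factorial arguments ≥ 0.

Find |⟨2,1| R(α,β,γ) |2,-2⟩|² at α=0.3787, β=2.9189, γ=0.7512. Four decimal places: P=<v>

P=0.0476

First d^2_{1,-2}(β=2.9189), then the phase factors e^{-i(1)α} and e^{-i(-2)γ}:
Half-angle: c=0.111116, s=0.993807. N=√(6·1·1·24)=12.000000
Admissible k: 0..0 (factorial args all ≥0)
  k=0: (−1)^3·12.0000/(6)·0.1111^1·0.9938^3 = -0.218130
d^2_{1,-2}(2.9189) = -0.218130
|D^2_{1,-2}|² = |d^2_{1,-2}(β)|² = (-0.218130)² = 0.047581 (the z-rotation phases have unit modulus)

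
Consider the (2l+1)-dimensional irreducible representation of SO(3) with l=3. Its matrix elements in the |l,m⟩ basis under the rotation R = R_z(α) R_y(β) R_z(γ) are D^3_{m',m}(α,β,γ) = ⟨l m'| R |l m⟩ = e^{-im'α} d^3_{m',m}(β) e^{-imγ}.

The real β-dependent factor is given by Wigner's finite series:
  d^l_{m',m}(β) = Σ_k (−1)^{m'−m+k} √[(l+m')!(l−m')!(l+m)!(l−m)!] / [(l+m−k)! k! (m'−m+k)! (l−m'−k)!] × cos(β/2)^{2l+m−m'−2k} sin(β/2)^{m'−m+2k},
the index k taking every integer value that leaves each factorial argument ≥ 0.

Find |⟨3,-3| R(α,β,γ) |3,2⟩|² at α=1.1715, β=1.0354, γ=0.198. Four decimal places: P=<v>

P=0.0040

First d^3_{-3,2}(β=1.0354), then the phase factors e^{-i(-3)α} and e^{-i(2)γ}:
Half-angle: c=0.868960, s=0.494883. N=√(1·720·120·1)=293.938769
The bounds max(0,m−m')=5 and min(l+m,l−m')=5 give 1 term
  k=5: (−1)^0·293.9388/(120)·0.8690^1·0.4949^5 = +0.063181
d^3_{-3,2}(1.0354) = +0.063181
|D^3_{-3,2}|² = |d^3_{-3,2}(β)|² = (+0.063181)² = 0.003992 (the z-rotation phases have unit modulus)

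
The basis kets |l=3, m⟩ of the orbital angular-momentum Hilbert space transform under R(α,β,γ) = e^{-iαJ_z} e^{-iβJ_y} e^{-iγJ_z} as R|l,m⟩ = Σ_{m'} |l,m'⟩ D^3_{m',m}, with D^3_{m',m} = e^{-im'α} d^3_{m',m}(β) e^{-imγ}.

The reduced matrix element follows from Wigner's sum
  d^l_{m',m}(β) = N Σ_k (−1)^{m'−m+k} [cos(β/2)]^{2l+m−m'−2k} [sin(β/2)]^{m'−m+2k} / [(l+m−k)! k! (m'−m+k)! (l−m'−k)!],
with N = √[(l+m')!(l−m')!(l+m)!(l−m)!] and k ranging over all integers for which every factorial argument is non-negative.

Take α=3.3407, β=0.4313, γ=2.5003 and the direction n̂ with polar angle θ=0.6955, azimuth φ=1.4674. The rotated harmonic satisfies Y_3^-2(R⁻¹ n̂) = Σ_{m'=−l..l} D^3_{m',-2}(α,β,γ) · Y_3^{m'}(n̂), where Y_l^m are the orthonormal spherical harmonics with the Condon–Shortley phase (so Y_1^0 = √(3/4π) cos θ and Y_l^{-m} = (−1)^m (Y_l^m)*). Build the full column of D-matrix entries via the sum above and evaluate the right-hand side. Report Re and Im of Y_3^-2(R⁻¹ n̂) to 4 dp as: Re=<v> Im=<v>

Need the full column D^3_{m',-2} for m'=−3..3 at α=3.3407, β=0.4313, γ=2.5003.
cos(β/2)=0.976838, sin(β/2)=0.213982
d^3_{-3,-2}: single k=1 term ⇒ +0.466193;  D = -0.360951+0.295043i
d^3_{-2,-2}: k∈[0..1] ⇒ +0.868828 -0.208457 = +0.660372;  D = +0.418528-0.510808i
d^3_{-1,-2}: k∈[0..1] ⇒ -0.601852 +0.057761 = -0.544091;  D = +0.254775-0.480755i
d^3_{0,-2}: k∈[0..1] ⇒ +0.228353 -0.010958 = +0.217395;  D = +0.061792-0.208428i
d^3_{1,-2}: k∈[0..1] ⇒ -0.057761 +0.001386 = -0.056375;  D = +0.005017-0.056151i
d^3_{2,-2}: k∈[0..1] ⇒ +0.010003 -0.000096 = +0.009907;  D = -0.001088-0.009847i
d^3_{3,-2}: single k=0 term ⇒ -0.001073;  D = -0.000327-0.001023i
Y_3^{m'}(θ=0.6955,φ=1.4674) and Σ D·Y over m':
  (-0.3610+0.2950i)·(-0.0335+0.1045i)  (+0.4185-0.5108i)·(-0.3153-0.0661i)  (+0.2548-0.4808i)·(+0.0416-0.4011i)  (+0.0618-0.2084i)·(-0.0152+0.0000i)  (+0.0050-0.0562i)·(-0.0416-0.4011i)  (-0.0011-0.0098i)·(-0.3153+0.0661i)  (-0.0003-0.0010i)·(+0.0335+0.1045i)
Y_3^-2(R⁻¹ n̂) = -0.389272-0.029984i

Re=-0.3893 Im=-0.0300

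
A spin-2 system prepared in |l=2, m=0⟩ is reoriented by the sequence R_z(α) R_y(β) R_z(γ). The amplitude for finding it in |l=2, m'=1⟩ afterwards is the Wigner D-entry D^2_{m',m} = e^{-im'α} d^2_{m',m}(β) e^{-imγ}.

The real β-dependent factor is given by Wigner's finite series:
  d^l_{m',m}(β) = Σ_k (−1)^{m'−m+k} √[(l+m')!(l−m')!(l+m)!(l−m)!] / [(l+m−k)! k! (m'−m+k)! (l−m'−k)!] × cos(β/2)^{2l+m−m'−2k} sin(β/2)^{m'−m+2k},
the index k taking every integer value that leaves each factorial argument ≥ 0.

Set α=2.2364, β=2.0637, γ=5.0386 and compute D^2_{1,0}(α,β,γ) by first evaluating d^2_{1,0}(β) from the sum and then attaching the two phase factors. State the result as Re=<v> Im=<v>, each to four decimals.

Re=-0.3153 Im=-0.4016

Split into d^2_{1,0}(β=2.0637) × two z-phases.
With c≡cos(β/2)=0.513232 and s≡sin(β/2)=0.858250, N=[6·1·2·2]^{1/2}=4.898979
k: max(0,(0)−(1))=0 … min(2+(0),2−(1))=1
  k=0: (−1)^1·4.8990/(2)·0.5132^3·0.8582^1 = -0.284204
  k=1: (−1)^2·4.8990/(2)·0.5132^1·0.8582^3 = +0.794750
d^2_{1,0}(2.0637) = -0.284204 +0.794750 = +0.510546
D = (-0.617534-0.786544i)·(+0.510546)·(+1.000000+0.000000i) = -0.315280-0.401567i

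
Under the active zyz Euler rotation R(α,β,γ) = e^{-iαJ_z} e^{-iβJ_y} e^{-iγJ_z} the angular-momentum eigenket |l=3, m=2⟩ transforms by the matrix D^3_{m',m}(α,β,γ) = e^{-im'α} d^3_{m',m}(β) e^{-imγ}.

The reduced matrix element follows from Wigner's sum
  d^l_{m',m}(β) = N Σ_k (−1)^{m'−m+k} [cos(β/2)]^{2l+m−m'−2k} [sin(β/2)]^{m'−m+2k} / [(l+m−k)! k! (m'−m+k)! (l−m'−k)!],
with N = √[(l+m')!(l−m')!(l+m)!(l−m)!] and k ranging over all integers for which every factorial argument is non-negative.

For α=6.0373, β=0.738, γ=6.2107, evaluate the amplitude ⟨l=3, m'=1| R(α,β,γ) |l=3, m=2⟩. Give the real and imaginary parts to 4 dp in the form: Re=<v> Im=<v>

D^3_{1,2}(6.0373,0.738,6.2107) = e^{-i·1·6.0373}·d^3_{1,2}(0.738)·e^{-i·2·6.2107}. Compute d first:
With c≡cos(β/2)=0.932688 and s≡sin(β/2)=0.360683, N=[24·2·120·1]^{1/2}=75.894664
The bounds max(0,m−m')=1 and min(l+m,l−m')=2 give 2 terms
  k=1: (−1)^0·75.8947/(24)·0.9327^5·0.3607^1 = +0.805024
  k=2: (−1)^1·75.8947/(12)·0.9327^3·0.3607^3 = -0.240778
d^3_{1,2}(0.738) = +0.805024 -0.240778 = +0.564246
D = (+0.969922+0.243415i)·(+0.564246)·(+0.989510+0.144463i) = +0.521692+0.214966i

Re=0.5217 Im=0.2150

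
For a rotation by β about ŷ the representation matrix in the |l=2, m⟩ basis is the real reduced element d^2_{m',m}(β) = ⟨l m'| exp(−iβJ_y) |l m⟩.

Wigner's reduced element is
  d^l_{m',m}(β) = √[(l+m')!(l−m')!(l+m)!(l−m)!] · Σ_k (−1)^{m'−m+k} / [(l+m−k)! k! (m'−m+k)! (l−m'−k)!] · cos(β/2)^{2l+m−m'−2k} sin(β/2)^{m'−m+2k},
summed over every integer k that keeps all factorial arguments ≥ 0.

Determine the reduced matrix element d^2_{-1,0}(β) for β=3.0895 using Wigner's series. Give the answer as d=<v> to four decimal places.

d=-0.0637

d^2_{-1,0}(β=3.0895) via Wigner's sum:
c=cos(3.0895/2)=0.026043, s=sin(3.0895/2)=0.999661; N=√[1·6·2·2]=4.898979
The bounds max(0,m−m')=1 and min(l+m,l−m')=2 give 2 terms
  k=1: (−1)^0·4.8990/(2)·0.0260^3·0.9997^1 = +0.000043
  k=2: (−1)^1·4.8990/(2)·0.0260^1·0.9997^3 = -0.063728
d^2_{-1,0}(3.0895) = +0.000043 -0.063728 = -0.063685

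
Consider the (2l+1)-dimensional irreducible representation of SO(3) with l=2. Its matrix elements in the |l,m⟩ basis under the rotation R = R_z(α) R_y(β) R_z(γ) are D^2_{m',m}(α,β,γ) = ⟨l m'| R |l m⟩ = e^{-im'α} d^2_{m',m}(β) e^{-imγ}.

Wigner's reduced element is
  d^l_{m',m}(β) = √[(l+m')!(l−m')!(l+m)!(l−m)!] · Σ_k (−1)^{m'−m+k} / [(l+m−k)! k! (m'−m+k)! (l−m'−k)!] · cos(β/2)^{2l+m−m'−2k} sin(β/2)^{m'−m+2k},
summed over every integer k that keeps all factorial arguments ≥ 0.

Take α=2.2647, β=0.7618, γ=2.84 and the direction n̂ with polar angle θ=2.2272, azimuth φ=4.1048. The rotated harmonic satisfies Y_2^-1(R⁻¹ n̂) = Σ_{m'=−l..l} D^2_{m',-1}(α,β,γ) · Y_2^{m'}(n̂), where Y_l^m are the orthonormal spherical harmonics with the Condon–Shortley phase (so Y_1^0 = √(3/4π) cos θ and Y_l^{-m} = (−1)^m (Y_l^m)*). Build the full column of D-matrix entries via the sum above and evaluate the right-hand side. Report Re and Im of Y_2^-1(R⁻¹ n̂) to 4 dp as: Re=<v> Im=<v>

Re=0.0135 Im=-0.3669

Need the full column D^2_{m',-1} for m'=−2..2 at α=2.2647, β=0.7618, γ=2.84.
cos(β/2)=0.928330, sin(β/2)=0.371756
d^2_{-2,-1}: single k=1 term ⇒ +0.594834;  D = +0.277096+0.526351i
d^2_{-1,-1}: k∈[0..1] ⇒ +0.742695 -0.357308 = +0.385387;  D = +0.147343-0.356108i
d^2_{0,-1}: k∈[0..1] ⇒ -0.728520 +0.116830 = -0.611691;  D = +0.584082-0.181697i
d^2_{1,-1}: k∈[0..1] ⇒ +0.357308 -0.019100 = +0.338208;  D = +0.283766+0.184014i
d^2_{2,-1}: single k=0 term ⇒ -0.095391;  D = +0.011287+0.094721i
Y_2^{m'}(θ=2.2272,φ=4.1048) and Σ D·Y over m':
  (+0.2771+0.5264i)·(-0.0844-0.2272i)  (+0.1473-0.3561i)·(+0.2132-0.3066i)  (+0.5841-0.1817i)·(+0.0370+0.0000i)  (+0.2838+0.1840i)·(-0.2132-0.3066i)  (+0.0113+0.0947i)·(-0.0844+0.2272i)
Y_2^-1(R⁻¹ n̂) = +0.013493-0.366909i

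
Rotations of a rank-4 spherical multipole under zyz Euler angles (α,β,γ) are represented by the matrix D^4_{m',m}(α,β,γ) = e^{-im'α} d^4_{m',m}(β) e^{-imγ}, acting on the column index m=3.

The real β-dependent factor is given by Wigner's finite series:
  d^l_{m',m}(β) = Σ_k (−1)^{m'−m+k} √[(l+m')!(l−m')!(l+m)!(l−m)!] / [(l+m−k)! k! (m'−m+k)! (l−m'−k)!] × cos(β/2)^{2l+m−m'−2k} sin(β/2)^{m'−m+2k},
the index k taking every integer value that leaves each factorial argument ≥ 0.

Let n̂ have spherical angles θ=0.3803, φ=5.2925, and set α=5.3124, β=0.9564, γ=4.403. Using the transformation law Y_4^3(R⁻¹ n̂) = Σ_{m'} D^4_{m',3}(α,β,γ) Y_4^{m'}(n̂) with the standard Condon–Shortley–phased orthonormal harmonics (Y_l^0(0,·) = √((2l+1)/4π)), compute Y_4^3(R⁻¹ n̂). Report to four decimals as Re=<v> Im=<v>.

Re=0.1399 Im=-0.0961

Need the full column D^4_{m',3} for m'=−4..4 at α=5.3124, β=0.9564, γ=4.403.
cos(β/2)=0.887825, sin(β/2)=0.460182
d^4_{-4,3}: single k=7 term ⇒ +0.010974;  D = -0.002036+0.010784i
d^4_{-3,3}: k∈[6..7] ⇒ +0.052400 -0.002011 = +0.050389;  D = -0.046144+0.020242i
d^4_{-2,3}: k∈[5..6] ⇒ +0.162112 -0.014518 = +0.147594;  D = -0.125254-0.078074i
d^4_{-1,3}: k∈[4..5] ⇒ +0.368592 -0.059416 = +0.309176;  D = -0.013173-0.308895i
d^4_{0,3}: k∈[3..4] ⇒ +0.636046 -0.170881 = +0.465165;  D = +0.372375-0.278775i
d^4_{1,3}: k∈[2..3] ⇒ +0.823176 -0.368592 = +0.454584;  D = +0.430326+0.146511i
d^4_{2,3}: k∈[1..2] ⇒ +0.748659 -0.603406 = +0.145253;  D = +0.039003+0.139918i
d^4_{3,3}: k∈[0..1] ⇒ +0.386027 -0.725973 = -0.339946;  D = +0.218721-0.260239i
d^4_{4,3}: single k=0 term ⇒ -0.565933;  D = +0.563166+0.055890i
Y_4^{m'}(θ=0.3803,φ=5.2925) and Σ D·Y over m':
  (-0.0020+0.0108i)·(-0.0057-0.0061i)  (-0.0461+0.0202i)·(-0.0586+0.0100i)  (-0.1253-0.0781i)·(-0.0926+0.2128i)  (-0.0132-0.3089i)·(+0.2713+0.4140i)  (+0.3724-0.2788i)·(+0.3335+0.0000i)  (+0.4303+0.1465i)·(-0.2713+0.4140i)  (+0.0390+0.1399i)·(-0.0926-0.2128i)  (+0.2187-0.2602i)·(+0.0586+0.0100i)  (+0.5632+0.0559i)·(-0.0057+0.0061i)
Y_4^3(R⁻¹ n̂) = +0.139923-0.096129i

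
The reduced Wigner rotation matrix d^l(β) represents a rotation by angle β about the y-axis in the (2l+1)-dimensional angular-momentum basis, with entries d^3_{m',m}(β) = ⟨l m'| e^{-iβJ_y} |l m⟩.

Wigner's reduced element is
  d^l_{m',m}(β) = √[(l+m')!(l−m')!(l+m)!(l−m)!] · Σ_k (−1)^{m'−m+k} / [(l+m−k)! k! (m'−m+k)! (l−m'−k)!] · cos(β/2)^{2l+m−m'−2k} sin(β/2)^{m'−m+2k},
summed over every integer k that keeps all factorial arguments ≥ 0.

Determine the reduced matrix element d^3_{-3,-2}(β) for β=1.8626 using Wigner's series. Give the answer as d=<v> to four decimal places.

d^3_{-3,-2}(β=1.8626) via Wigner's sum:
c=cos(1.8626/2)=0.596791, s=sin(1.8626/2)=0.802396; N=√[1·720·1·120]=293.938769
k∈{1} keeps every argument non-negative
  k=1: (−1)^0·293.9388/(120)·0.5968^5·0.8024^1 = +0.148791
d^3_{-3,-2}(1.8626) = +0.148791

d=0.1488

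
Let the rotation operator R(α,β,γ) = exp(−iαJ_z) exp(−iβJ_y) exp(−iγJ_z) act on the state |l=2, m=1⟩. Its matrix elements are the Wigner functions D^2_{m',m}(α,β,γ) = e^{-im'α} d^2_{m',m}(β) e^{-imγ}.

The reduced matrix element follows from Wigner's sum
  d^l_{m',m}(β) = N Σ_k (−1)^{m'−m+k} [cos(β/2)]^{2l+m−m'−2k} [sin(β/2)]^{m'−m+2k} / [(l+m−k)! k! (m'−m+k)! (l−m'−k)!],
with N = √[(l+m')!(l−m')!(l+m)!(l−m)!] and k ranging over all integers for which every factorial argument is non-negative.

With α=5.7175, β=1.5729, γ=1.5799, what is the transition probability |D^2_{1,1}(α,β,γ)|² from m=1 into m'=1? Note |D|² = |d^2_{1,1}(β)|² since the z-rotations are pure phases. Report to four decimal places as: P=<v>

P=0.2510

First d^2_{1,1}(β=1.5729), then the phase factors e^{-i(1)α} and e^{-i(1)γ}:
c=cos(1.5729/2)=0.706363, s=sin(1.5729/2)=0.707850; N=√[6·1·6·1]=6.000000
k: max(0,(1)−(1))=0 … min(2+(1),2−(1))=1
  k=0: (−1)^0·6.0000/(6)·0.7064^4·0.7079^0 = +0.248949
  k=1: (−1)^1·6.0000/(2)·0.7064^2·0.7079^2 = -0.749997
d^2_{1,1}(1.5729) = +0.248949 -0.749997 = -0.501047
|D^2_{1,1}|² = |d^2_{1,1}(β)|² = (-0.501047)² = 0.251049 (the z-rotation phases have unit modulus)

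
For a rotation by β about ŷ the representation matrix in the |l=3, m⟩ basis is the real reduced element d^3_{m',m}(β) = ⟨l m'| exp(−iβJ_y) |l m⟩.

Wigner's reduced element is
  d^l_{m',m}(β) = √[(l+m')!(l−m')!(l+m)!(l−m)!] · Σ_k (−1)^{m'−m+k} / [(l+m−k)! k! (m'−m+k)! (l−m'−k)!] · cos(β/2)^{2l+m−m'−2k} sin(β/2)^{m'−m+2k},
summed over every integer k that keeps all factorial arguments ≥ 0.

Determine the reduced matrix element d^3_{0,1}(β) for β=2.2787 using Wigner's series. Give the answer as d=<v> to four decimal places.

d=0.3665

d^3_{0,1}(β=2.2787) via Wigner's sum:
Half-angle: c=0.418185, s=0.908362. N=√(6·6·24·2)=41.569219
k: max(0,(1)−(0))=1 … min(3+(1),3−(0))=3
  k=1: (−1)^0·41.5692/(12)·0.4182^5·0.9084^1 = +0.040243
  k=2: (−1)^1·41.5692/(4)·0.4182^3·0.9084^3 = -0.569632
  k=3: (−1)^2·41.5692/(12)·0.4182^1·0.9084^5 = +0.895888
d^3_{0,1}(2.2787) = +0.040243 -0.569632 +0.895888 = +0.366499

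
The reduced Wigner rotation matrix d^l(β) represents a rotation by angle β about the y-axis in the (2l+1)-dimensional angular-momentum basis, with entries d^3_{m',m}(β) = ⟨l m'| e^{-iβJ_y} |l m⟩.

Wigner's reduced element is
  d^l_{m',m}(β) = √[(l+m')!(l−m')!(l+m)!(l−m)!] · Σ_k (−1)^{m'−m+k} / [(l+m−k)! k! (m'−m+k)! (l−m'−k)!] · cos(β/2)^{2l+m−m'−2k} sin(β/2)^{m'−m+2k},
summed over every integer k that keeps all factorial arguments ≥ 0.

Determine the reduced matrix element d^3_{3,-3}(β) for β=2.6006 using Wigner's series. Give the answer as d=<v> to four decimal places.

d^3_{3,-3}(β=2.6006) via Wigner's sum:
With c≡cos(β/2)=0.267210 and s≡sin(β/2)=0.963638, N=[720·1·1·720]^{1/2}=720.000000
The bounds max(0,m−m')=0 and min(l+m,l−m')=0 give 1 term
  k=0: (−1)^6·720.0000/(720)·0.2672^0·0.9636^6 = +0.800727
d^3_{3,-3}(2.6006) = +0.800727

d=0.8007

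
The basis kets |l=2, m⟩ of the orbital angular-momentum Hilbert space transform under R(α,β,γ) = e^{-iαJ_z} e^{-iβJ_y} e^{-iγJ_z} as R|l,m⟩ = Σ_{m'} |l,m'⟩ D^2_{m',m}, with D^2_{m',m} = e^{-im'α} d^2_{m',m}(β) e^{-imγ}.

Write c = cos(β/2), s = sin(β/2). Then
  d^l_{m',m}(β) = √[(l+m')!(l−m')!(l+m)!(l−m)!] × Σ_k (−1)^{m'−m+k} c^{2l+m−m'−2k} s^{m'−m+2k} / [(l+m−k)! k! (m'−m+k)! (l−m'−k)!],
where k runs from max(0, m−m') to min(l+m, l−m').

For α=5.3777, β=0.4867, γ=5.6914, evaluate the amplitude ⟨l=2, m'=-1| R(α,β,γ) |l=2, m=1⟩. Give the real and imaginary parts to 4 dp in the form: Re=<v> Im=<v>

Re=0.1529 Im=-0.0496

Split into d^2_{-1,1}(β=0.4867) × two z-phases.
With c≡cos(β/2)=0.970536 and s≡sin(β/2)=0.240955, N=[1·6·6·1]^{1/2}=6.000000
Admissible k: 2..3 (factorial args all ≥0)
  k=2: (−1)^0·6.0000/(2)·0.9705^2·0.2410^2 = +0.164066
  k=3: (−1)^1·6.0000/(6)·0.9705^0·0.2410^4 = -0.003371
d^2_{-1,1}(0.4867) = +0.164066 -0.003371 = +0.160695
Attach z-rotation phases: D = e^{-i(-1)(5.3777)}·(+0.160695)·e^{-i(1)(5.6914)} = +0.152853-0.049587i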